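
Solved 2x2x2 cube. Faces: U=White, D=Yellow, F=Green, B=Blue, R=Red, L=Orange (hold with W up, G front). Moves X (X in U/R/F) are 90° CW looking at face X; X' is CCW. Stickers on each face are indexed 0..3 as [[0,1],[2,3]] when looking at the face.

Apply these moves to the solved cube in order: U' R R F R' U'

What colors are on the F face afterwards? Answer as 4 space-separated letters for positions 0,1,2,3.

Answer: B Y R B

Derivation:
After move 1 (U'): U=WWWW F=OOGG R=GGRR B=RRBB L=BBOO
After move 2 (R): R=RGRG U=WOWG F=OYGY D=YBYR B=WRWB
After move 3 (R): R=RRGG U=WYWY F=OBGR D=YWYW B=GROB
After move 4 (F): F=GORB U=WYOB R=WRYG D=GRYW L=BYOW
After move 5 (R'): R=RGWY U=WOOG F=GYRB D=GOYB B=WRRB
After move 6 (U'): U=OGWO F=BYRB R=GYWY B=RGRB L=WROW
Query: F face = BYRB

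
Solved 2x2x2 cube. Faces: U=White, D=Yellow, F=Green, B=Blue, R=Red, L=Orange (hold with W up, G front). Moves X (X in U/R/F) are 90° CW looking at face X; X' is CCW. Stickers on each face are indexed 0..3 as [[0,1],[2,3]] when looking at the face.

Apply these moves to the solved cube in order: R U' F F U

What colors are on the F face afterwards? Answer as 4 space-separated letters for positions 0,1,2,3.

After move 1 (R): R=RRRR U=WGWG F=GYGY D=YBYB B=WBWB
After move 2 (U'): U=GGWW F=OOGY R=GYRR B=RRWB L=WBOO
After move 3 (F): F=GOYO U=GGOB R=WYWR D=RGYB L=WYOB
After move 4 (F): F=YGOO U=GGBY R=OYBR D=WWYB L=WROG
After move 5 (U): U=BGYG F=OYOO R=RRBR B=WRWB L=YGOG
Query: F face = OYOO

Answer: O Y O O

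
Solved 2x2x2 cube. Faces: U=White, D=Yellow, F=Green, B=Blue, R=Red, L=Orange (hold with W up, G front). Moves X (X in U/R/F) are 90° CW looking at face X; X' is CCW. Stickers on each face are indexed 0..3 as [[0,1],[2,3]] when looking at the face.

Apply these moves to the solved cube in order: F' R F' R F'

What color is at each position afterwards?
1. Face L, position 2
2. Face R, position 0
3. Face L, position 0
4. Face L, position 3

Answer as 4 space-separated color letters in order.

After move 1 (F'): F=GGGG U=WWRR R=YRYR D=OOYY L=OWOW
After move 2 (R): R=YYRR U=WGRG F=GOGY D=OBYB B=RBWB
After move 3 (F'): F=OYGG U=WGYR R=BYOR D=WWYB L=OGOR
After move 4 (R): R=OBRY U=WYYG F=OWGB D=WWYR B=RBGB
After move 5 (F'): F=WBOG U=WYOR R=WBWY D=GRYR L=OGOY
Query 1: L[2] = O
Query 2: R[0] = W
Query 3: L[0] = O
Query 4: L[3] = Y

Answer: O W O Y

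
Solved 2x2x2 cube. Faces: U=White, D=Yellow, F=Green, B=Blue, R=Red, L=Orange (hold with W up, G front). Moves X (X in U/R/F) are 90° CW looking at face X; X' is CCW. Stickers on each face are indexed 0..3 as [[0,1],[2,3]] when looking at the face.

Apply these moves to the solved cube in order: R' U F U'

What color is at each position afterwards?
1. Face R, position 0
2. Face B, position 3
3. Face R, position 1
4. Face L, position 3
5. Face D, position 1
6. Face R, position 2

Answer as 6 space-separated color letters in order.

Answer: G B R G Y B

Derivation:
After move 1 (R'): R=RRRR U=WBWB F=GWGW D=YGYG B=YBYB
After move 2 (U): U=WWBB F=RRGW R=YBRR B=OOYB L=GWOO
After move 3 (F): F=GRWR U=WWOW R=BBBR D=RYYG L=GYOG
After move 4 (U'): U=WWWO F=GYWR R=GRBR B=BBYB L=OOOG
Query 1: R[0] = G
Query 2: B[3] = B
Query 3: R[1] = R
Query 4: L[3] = G
Query 5: D[1] = Y
Query 6: R[2] = B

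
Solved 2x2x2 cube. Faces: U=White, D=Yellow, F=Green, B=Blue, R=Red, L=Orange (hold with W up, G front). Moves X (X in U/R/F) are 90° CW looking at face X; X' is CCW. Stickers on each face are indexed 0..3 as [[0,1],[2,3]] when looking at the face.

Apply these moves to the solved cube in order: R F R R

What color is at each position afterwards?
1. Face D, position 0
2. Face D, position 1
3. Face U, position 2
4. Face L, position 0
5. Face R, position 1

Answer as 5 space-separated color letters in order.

After move 1 (R): R=RRRR U=WGWG F=GYGY D=YBYB B=WBWB
After move 2 (F): F=GGYY U=WGOO R=WRGR D=RRYB L=OYOB
After move 3 (R): R=GWRR U=WGOY F=GRYB D=RWYW B=OBGB
After move 4 (R): R=RGRW U=WROB F=GWYW D=RGYO B=YBGB
Query 1: D[0] = R
Query 2: D[1] = G
Query 3: U[2] = O
Query 4: L[0] = O
Query 5: R[1] = G

Answer: R G O O G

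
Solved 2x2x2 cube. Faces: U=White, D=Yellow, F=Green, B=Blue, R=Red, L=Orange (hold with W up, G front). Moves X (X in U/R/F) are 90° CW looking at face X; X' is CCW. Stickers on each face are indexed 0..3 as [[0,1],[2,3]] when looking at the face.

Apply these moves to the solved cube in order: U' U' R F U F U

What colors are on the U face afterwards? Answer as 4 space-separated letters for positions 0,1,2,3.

After move 1 (U'): U=WWWW F=OOGG R=GGRR B=RRBB L=BBOO
After move 2 (U'): U=WWWW F=BBGG R=OORR B=GGBB L=RROO
After move 3 (R): R=RORO U=WBWG F=BYGY D=YBYG B=WGWB
After move 4 (F): F=GBYY U=WBOR R=WOGO D=RRYG L=RYOB
After move 5 (U): U=OWRB F=WOYY R=WGGO B=RYWB L=GBOB
After move 6 (F): F=YWYO U=OWBB R=RGBO D=GWYG L=GROR
After move 7 (U): U=BOBW F=RGYO R=RYBO B=GRWB L=YWOR
Query: U face = BOBW

Answer: B O B W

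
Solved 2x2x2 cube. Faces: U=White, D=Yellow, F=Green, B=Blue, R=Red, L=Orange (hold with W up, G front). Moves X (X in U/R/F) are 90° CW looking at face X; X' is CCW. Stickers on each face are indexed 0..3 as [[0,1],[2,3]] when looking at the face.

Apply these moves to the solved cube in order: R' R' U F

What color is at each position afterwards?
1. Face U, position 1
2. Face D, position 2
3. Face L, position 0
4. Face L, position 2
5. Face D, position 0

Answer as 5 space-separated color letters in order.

Answer: W Y G O R

Derivation:
After move 1 (R'): R=RRRR U=WBWB F=GWGW D=YGYG B=YBYB
After move 2 (R'): R=RRRR U=WYWY F=GBGB D=YWYW B=GBGB
After move 3 (U): U=WWYY F=RRGB R=GBRR B=OOGB L=GBOO
After move 4 (F): F=GRBR U=WWOB R=YBYR D=RGYW L=GYOW
Query 1: U[1] = W
Query 2: D[2] = Y
Query 3: L[0] = G
Query 4: L[2] = O
Query 5: D[0] = R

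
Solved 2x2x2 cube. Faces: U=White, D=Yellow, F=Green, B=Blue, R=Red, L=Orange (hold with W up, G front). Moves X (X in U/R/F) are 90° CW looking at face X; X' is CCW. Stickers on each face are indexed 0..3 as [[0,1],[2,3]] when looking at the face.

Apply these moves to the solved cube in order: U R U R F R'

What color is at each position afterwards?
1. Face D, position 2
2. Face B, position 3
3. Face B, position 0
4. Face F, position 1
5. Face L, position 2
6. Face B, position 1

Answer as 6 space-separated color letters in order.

Answer: Y B G B O G

Derivation:
After move 1 (U): U=WWWW F=RRGG R=BBRR B=OOBB L=GGOO
After move 2 (R): R=RBRB U=WRWG F=RYGY D=YBYO B=WOWB
After move 3 (U): U=WWGR F=RBGY R=WORB B=GGWB L=RYOO
After move 4 (R): R=RWBO U=WBGY F=RBGO D=YWYG B=RGWB
After move 5 (F): F=GROB U=WBOY R=GWYO D=BRYG L=RYOW
After move 6 (R'): R=WOGY U=WWOR F=GBOY D=BRYB B=GGRB
Query 1: D[2] = Y
Query 2: B[3] = B
Query 3: B[0] = G
Query 4: F[1] = B
Query 5: L[2] = O
Query 6: B[1] = G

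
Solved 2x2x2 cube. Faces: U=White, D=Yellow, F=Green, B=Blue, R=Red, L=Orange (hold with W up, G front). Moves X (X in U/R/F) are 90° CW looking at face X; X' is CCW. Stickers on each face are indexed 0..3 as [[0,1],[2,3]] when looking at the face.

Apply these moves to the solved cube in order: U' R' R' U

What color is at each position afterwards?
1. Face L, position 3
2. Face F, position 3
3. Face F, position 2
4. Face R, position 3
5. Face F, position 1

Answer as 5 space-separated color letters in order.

Answer: O R G G R

Derivation:
After move 1 (U'): U=WWWW F=OOGG R=GGRR B=RRBB L=BBOO
After move 2 (R'): R=GRGR U=WBWR F=OWGW D=YOYG B=YRYB
After move 3 (R'): R=RRGG U=WYWY F=OBGR D=YWYW B=GROB
After move 4 (U): U=WWYY F=RRGR R=GRGG B=BBOB L=OBOO
Query 1: L[3] = O
Query 2: F[3] = R
Query 3: F[2] = G
Query 4: R[3] = G
Query 5: F[1] = R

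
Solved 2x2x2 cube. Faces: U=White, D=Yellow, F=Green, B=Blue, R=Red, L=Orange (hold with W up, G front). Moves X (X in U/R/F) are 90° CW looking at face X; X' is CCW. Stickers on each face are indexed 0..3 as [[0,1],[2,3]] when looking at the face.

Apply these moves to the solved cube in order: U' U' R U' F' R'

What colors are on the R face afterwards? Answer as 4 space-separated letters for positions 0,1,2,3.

Answer: Y O B Y

Derivation:
After move 1 (U'): U=WWWW F=OOGG R=GGRR B=RRBB L=BBOO
After move 2 (U'): U=WWWW F=BBGG R=OORR B=GGBB L=RROO
After move 3 (R): R=RORO U=WBWG F=BYGY D=YBYG B=WGWB
After move 4 (U'): U=BGWW F=RRGY R=BYRO B=ROWB L=WGOO
After move 5 (F'): F=RYRG U=BGBR R=BYYO D=GOYG L=WWOW
After move 6 (R'): R=YOBY U=BWBR F=RGRR D=GYYG B=GOOB
Query: R face = YOBY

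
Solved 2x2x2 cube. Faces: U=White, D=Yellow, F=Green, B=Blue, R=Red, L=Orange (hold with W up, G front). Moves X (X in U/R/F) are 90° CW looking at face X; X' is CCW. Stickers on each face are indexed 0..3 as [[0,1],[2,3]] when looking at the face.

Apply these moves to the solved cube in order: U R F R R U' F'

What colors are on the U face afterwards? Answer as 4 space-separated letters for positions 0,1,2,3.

Answer: R O G B

Derivation:
After move 1 (U): U=WWWW F=RRGG R=BBRR B=OOBB L=GGOO
After move 2 (R): R=RBRB U=WRWG F=RYGY D=YBYO B=WOWB
After move 3 (F): F=GRYY U=WROG R=WBGB D=RRYO L=GYOB
After move 4 (R): R=GWBB U=WROY F=GRYO D=RWYW B=GORB
After move 5 (R): R=BGBW U=WROO F=GWYW D=RRYG B=YORB
After move 6 (U'): U=ROWO F=GYYW R=GWBW B=BGRB L=YOOB
After move 7 (F'): F=YWGY U=ROGB R=RWRW D=OBYG L=YOOW
Query: U face = ROGB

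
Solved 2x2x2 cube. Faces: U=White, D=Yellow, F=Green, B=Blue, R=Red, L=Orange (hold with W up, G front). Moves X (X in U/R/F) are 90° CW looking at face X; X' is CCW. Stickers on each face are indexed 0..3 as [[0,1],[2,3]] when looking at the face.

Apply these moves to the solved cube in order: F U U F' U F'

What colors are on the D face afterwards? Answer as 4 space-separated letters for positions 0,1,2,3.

Answer: G W Y Y

Derivation:
After move 1 (F): F=GGGG U=WWOO R=WRWR D=RRYY L=OYOY
After move 2 (U): U=OWOW F=WRGG R=BBWR B=OYBB L=GGOY
After move 3 (U): U=OOWW F=BBGG R=OYWR B=GGBB L=WROY
After move 4 (F'): F=BGBG U=OOOW R=RYRR D=RYYY L=WWOW
After move 5 (U): U=OOWO F=RYBG R=GGRR B=WWBB L=BGOW
After move 6 (F'): F=YGRB U=OOGR R=YGRR D=GWYY L=BOOW
Query: D face = GWYY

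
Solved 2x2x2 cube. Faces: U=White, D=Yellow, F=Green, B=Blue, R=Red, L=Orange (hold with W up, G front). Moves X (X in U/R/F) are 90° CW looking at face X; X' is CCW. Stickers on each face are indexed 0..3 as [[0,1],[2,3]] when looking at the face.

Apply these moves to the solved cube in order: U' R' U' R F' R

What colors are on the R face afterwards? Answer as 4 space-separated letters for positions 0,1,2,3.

After move 1 (U'): U=WWWW F=OOGG R=GGRR B=RRBB L=BBOO
After move 2 (R'): R=GRGR U=WBWR F=OWGW D=YOYG B=YRYB
After move 3 (U'): U=BRWW F=BBGW R=OWGR B=GRYB L=YROO
After move 4 (R): R=GORW U=BBWW F=BOGG D=YYYG B=WRRB
After move 5 (F'): F=OGBG U=BBGR R=YOYW D=ROYG L=YWOW
After move 6 (R): R=YYWO U=BGGG F=OOBG D=RRYW B=RRBB
Query: R face = YYWO

Answer: Y Y W O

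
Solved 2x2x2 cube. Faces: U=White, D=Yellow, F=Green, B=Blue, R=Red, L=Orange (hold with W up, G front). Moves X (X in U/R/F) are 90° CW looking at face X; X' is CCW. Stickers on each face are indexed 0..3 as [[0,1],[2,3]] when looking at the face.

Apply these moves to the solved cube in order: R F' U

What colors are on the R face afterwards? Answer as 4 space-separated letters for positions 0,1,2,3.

Answer: W B Y R

Derivation:
After move 1 (R): R=RRRR U=WGWG F=GYGY D=YBYB B=WBWB
After move 2 (F'): F=YYGG U=WGRR R=BRYR D=OOYB L=OGOW
After move 3 (U): U=RWRG F=BRGG R=WBYR B=OGWB L=YYOW
Query: R face = WBYR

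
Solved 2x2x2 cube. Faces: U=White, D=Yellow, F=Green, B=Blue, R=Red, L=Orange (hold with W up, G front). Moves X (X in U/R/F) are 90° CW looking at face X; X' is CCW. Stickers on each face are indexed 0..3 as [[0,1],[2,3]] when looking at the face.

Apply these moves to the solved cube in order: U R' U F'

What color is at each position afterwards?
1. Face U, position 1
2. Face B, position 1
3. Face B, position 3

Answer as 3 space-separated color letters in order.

After move 1 (U): U=WWWW F=RRGG R=BBRR B=OOBB L=GGOO
After move 2 (R'): R=BRBR U=WBWO F=RWGW D=YRYG B=YOYB
After move 3 (U): U=WWOB F=BRGW R=YOBR B=GGYB L=RWOO
After move 4 (F'): F=RWBG U=WWYB R=ROYR D=WOYG L=RBOO
Query 1: U[1] = W
Query 2: B[1] = G
Query 3: B[3] = B

Answer: W G B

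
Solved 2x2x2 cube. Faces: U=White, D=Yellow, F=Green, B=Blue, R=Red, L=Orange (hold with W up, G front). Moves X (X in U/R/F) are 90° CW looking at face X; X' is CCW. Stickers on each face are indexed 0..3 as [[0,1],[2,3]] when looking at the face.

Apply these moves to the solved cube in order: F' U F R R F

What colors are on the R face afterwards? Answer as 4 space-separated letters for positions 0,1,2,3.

After move 1 (F'): F=GGGG U=WWRR R=YRYR D=OOYY L=OWOW
After move 2 (U): U=RWRW F=YRGG R=BBYR B=OWBB L=GGOW
After move 3 (F): F=GYGR U=RWWG R=RBWR D=YBYY L=GOOO
After move 4 (R): R=WRRB U=RYWR F=GBGY D=YBYO B=GWWB
After move 5 (R): R=RWBR U=RBWY F=GBGO D=YWYG B=RWYB
After move 6 (F): F=GGOB U=RBOO R=WWYR D=BRYG L=GYOW
Query: R face = WWYR

Answer: W W Y R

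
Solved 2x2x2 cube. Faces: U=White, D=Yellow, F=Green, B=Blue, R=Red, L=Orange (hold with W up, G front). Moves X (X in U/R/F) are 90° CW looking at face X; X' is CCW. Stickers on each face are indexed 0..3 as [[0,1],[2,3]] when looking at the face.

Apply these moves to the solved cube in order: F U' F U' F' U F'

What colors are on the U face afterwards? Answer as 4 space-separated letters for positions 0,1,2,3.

After move 1 (F): F=GGGG U=WWOO R=WRWR D=RRYY L=OYOY
After move 2 (U'): U=WOWO F=OYGG R=GGWR B=WRBB L=BBOY
After move 3 (F): F=GOGY U=WOYB R=WGOR D=WGYY L=BROR
After move 4 (U'): U=OBWY F=BRGY R=GOOR B=WGBB L=WROR
After move 5 (F'): F=RYBG U=OBGO R=GOWR D=RRYY L=WYOW
After move 6 (U): U=GOOB F=GOBG R=WGWR B=WYBB L=RYOW
After move 7 (F'): F=OGGB U=GOWW R=RGRR D=YWYY L=RBOO
Query: U face = GOWW

Answer: G O W W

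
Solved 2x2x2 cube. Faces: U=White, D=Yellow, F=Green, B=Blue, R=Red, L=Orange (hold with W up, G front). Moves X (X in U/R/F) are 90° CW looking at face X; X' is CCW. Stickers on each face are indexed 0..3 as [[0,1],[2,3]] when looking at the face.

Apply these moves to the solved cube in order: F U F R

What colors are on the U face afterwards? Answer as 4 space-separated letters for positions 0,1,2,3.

Answer: O W Y R

Derivation:
After move 1 (F): F=GGGG U=WWOO R=WRWR D=RRYY L=OYOY
After move 2 (U): U=OWOW F=WRGG R=BBWR B=OYBB L=GGOY
After move 3 (F): F=GWGR U=OWYG R=OBWR D=WBYY L=GROR
After move 4 (R): R=WORB U=OWYR F=GBGY D=WBYO B=GYWB
Query: U face = OWYR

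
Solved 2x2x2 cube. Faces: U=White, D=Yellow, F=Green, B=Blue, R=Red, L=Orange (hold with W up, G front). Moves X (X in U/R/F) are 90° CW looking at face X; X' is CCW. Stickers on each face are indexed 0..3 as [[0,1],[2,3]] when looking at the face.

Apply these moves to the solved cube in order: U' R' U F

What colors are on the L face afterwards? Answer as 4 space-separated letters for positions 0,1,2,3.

Answer: O Y O O

Derivation:
After move 1 (U'): U=WWWW F=OOGG R=GGRR B=RRBB L=BBOO
After move 2 (R'): R=GRGR U=WBWR F=OWGW D=YOYG B=YRYB
After move 3 (U): U=WWRB F=GRGW R=YRGR B=BBYB L=OWOO
After move 4 (F): F=GGWR U=WWOW R=RRBR D=GYYG L=OYOO
Query: L face = OYOO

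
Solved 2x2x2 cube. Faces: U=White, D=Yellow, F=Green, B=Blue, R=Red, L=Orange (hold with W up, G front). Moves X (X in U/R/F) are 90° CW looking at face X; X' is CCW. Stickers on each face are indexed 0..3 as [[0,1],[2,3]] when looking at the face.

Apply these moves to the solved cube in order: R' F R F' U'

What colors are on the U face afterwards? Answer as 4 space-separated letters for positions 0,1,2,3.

After move 1 (R'): R=RRRR U=WBWB F=GWGW D=YGYG B=YBYB
After move 2 (F): F=GGWW U=WBOO R=WRBR D=RRYG L=OYOG
After move 3 (R): R=BWRR U=WGOW F=GRWG D=RYYY B=OBBB
After move 4 (F'): F=RGGW U=WGBR R=YWRR D=YGYY L=OWOO
After move 5 (U'): U=GRWB F=OWGW R=RGRR B=YWBB L=OBOO
Query: U face = GRWB

Answer: G R W B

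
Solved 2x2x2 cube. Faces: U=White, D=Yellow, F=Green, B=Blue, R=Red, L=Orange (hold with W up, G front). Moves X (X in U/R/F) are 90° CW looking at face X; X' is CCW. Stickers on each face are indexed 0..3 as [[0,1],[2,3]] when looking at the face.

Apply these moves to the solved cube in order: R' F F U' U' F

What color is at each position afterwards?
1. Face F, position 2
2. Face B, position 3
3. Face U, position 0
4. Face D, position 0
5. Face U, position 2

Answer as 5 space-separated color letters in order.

Answer: G B Y O R

Derivation:
After move 1 (R'): R=RRRR U=WBWB F=GWGW D=YGYG B=YBYB
After move 2 (F): F=GGWW U=WBOO R=WRBR D=RRYG L=OYOG
After move 3 (F): F=WGWG U=WBGY R=OROR D=BWYG L=OROR
After move 4 (U'): U=BYWG F=ORWG R=WGOR B=ORYB L=YBOR
After move 5 (U'): U=YGBW F=YBWG R=OROR B=WGYB L=OROR
After move 6 (F): F=WYGB U=YGRR R=BRWR D=OOYG L=OBOW
Query 1: F[2] = G
Query 2: B[3] = B
Query 3: U[0] = Y
Query 4: D[0] = O
Query 5: U[2] = R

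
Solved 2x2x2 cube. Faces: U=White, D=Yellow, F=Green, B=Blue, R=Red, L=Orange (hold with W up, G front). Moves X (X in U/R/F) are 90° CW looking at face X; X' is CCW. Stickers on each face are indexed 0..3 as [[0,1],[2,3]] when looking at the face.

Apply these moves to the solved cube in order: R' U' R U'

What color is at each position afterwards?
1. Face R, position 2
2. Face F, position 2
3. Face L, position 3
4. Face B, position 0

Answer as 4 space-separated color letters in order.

Answer: R G O R

Derivation:
After move 1 (R'): R=RRRR U=WBWB F=GWGW D=YGYG B=YBYB
After move 2 (U'): U=BBWW F=OOGW R=GWRR B=RRYB L=YBOO
After move 3 (R): R=RGRW U=BOWW F=OGGG D=YYYR B=WRBB
After move 4 (U'): U=OWBW F=YBGG R=OGRW B=RGBB L=WROO
Query 1: R[2] = R
Query 2: F[2] = G
Query 3: L[3] = O
Query 4: B[0] = R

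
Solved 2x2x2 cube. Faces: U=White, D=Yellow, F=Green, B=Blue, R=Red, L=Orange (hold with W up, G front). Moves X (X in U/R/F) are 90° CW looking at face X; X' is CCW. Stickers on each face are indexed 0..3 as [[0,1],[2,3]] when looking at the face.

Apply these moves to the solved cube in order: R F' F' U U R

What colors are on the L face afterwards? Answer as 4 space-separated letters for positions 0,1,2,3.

After move 1 (R): R=RRRR U=WGWG F=GYGY D=YBYB B=WBWB
After move 2 (F'): F=YYGG U=WGRR R=BRYR D=OOYB L=OGOW
After move 3 (F'): F=YGYG U=WGBY R=OROR D=GWYB L=OROR
After move 4 (U): U=BWYG F=ORYG R=WBOR B=ORWB L=YGOR
After move 5 (U): U=YBGW F=WBYG R=OROR B=YGWB L=OROR
After move 6 (R): R=OORR U=YBGG F=WWYB D=GWYY B=WGBB
Query: L face = OROR

Answer: O R O R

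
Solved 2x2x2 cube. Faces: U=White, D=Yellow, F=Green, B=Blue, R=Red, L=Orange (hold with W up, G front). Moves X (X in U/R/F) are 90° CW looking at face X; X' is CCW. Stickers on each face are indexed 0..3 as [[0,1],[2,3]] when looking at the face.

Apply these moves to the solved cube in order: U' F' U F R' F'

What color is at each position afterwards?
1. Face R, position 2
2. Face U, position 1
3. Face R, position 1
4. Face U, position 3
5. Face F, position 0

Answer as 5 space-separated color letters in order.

Answer: Y B R R W

Derivation:
After move 1 (U'): U=WWWW F=OOGG R=GGRR B=RRBB L=BBOO
After move 2 (F'): F=OGOG U=WWGR R=YGYR D=BOYY L=BWOW
After move 3 (U): U=GWRW F=YGOG R=RRYR B=BWBB L=OGOW
After move 4 (F): F=OYGG U=GWWG R=RRWR D=YRYY L=OBOO
After move 5 (R'): R=RRRW U=GBWB F=OWGG D=YYYG B=YWRB
After move 6 (F'): F=WGOG U=GBRR R=YRYW D=BOYG L=OBOW
Query 1: R[2] = Y
Query 2: U[1] = B
Query 3: R[1] = R
Query 4: U[3] = R
Query 5: F[0] = W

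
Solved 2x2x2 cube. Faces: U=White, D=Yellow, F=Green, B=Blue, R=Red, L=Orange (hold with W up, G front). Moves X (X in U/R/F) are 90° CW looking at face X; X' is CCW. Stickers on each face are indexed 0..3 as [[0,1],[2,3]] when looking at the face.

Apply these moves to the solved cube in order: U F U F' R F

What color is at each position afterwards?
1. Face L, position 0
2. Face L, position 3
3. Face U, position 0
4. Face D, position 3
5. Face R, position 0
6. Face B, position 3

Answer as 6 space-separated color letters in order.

Answer: G B O G O B

Derivation:
After move 1 (U): U=WWWW F=RRGG R=BBRR B=OOBB L=GGOO
After move 2 (F): F=GRGR U=WWOG R=WBWR D=RBYY L=GYOY
After move 3 (U): U=OWGW F=WBGR R=OOWR B=GYBB L=GROY
After move 4 (F'): F=BRWG U=OWOW R=BORR D=RYYY L=GWOG
After move 5 (R): R=RBRO U=OROG F=BYWY D=RBYG B=WYWB
After move 6 (F): F=WBYY U=ORGW R=OBGO D=RRYG L=GROB
Query 1: L[0] = G
Query 2: L[3] = B
Query 3: U[0] = O
Query 4: D[3] = G
Query 5: R[0] = O
Query 6: B[3] = B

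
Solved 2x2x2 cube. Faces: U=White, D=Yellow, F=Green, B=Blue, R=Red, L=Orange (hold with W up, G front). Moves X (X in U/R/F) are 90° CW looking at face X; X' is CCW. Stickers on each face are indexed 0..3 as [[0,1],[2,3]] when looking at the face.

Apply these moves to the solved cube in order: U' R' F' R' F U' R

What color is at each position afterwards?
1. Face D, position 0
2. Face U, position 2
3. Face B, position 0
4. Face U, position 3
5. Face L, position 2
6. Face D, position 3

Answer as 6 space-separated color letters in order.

After move 1 (U'): U=WWWW F=OOGG R=GGRR B=RRBB L=BBOO
After move 2 (R'): R=GRGR U=WBWR F=OWGW D=YOYG B=YRYB
After move 3 (F'): F=WWOG U=WBGG R=ORYR D=BOYG L=BROW
After move 4 (R'): R=RROY U=WYGY F=WBOG D=BWYG B=GROB
After move 5 (F): F=OWGB U=WYWR R=GRYY D=ORYG L=BBOW
After move 6 (U'): U=YRWW F=BBGB R=OWYY B=GROB L=GROW
After move 7 (R): R=YOYW U=YBWB F=BRGG D=OOYG B=WRRB
Query 1: D[0] = O
Query 2: U[2] = W
Query 3: B[0] = W
Query 4: U[3] = B
Query 5: L[2] = O
Query 6: D[3] = G

Answer: O W W B O G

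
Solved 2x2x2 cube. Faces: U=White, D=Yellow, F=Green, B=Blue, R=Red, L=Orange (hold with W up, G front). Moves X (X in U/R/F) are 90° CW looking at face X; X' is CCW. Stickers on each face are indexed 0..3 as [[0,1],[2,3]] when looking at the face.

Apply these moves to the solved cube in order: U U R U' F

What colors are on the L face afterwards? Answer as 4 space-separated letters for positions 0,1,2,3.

After move 1 (U): U=WWWW F=RRGG R=BBRR B=OOBB L=GGOO
After move 2 (U): U=WWWW F=BBGG R=OORR B=GGBB L=RROO
After move 3 (R): R=RORO U=WBWG F=BYGY D=YBYG B=WGWB
After move 4 (U'): U=BGWW F=RRGY R=BYRO B=ROWB L=WGOO
After move 5 (F): F=GRYR U=BGOG R=WYWO D=RBYG L=WYOB
Query: L face = WYOB

Answer: W Y O B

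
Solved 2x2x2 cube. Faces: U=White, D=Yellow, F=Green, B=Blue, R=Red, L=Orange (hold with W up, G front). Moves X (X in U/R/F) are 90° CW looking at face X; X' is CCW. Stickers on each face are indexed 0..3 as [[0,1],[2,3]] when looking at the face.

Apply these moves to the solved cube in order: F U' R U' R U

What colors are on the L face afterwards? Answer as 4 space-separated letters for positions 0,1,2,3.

After move 1 (F): F=GGGG U=WWOO R=WRWR D=RRYY L=OYOY
After move 2 (U'): U=WOWO F=OYGG R=GGWR B=WRBB L=BBOY
After move 3 (R): R=WGRG U=WYWG F=ORGY D=RBYW B=OROB
After move 4 (U'): U=YGWW F=BBGY R=ORRG B=WGOB L=OROY
After move 5 (R): R=ROGR U=YBWY F=BBGW D=ROYW B=WGGB
After move 6 (U): U=WYYB F=ROGW R=WGGR B=ORGB L=BBOY
Query: L face = BBOY

Answer: B B O Y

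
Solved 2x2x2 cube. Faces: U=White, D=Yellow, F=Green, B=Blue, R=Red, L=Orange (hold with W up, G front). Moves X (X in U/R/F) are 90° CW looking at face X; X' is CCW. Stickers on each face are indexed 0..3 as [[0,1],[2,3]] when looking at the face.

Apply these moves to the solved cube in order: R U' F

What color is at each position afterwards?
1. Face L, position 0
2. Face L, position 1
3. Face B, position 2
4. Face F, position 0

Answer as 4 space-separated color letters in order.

Answer: W Y W G

Derivation:
After move 1 (R): R=RRRR U=WGWG F=GYGY D=YBYB B=WBWB
After move 2 (U'): U=GGWW F=OOGY R=GYRR B=RRWB L=WBOO
After move 3 (F): F=GOYO U=GGOB R=WYWR D=RGYB L=WYOB
Query 1: L[0] = W
Query 2: L[1] = Y
Query 3: B[2] = W
Query 4: F[0] = G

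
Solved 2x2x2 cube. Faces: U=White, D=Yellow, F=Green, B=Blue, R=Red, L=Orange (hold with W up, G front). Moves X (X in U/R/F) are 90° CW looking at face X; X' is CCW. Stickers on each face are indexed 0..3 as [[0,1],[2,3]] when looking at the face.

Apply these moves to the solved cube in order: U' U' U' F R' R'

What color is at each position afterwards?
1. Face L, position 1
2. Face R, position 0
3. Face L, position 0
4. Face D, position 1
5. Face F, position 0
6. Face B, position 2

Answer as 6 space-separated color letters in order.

After move 1 (U'): U=WWWW F=OOGG R=GGRR B=RRBB L=BBOO
After move 2 (U'): U=WWWW F=BBGG R=OORR B=GGBB L=RROO
After move 3 (U'): U=WWWW F=RRGG R=BBRR B=OOBB L=GGOO
After move 4 (F): F=GRGR U=WWOG R=WBWR D=RBYY L=GYOY
After move 5 (R'): R=BRWW U=WBOO F=GWGG D=RRYR B=YOBB
After move 6 (R'): R=RWBW U=WBOY F=GBGO D=RWYG B=RORB
Query 1: L[1] = Y
Query 2: R[0] = R
Query 3: L[0] = G
Query 4: D[1] = W
Query 5: F[0] = G
Query 6: B[2] = R

Answer: Y R G W G R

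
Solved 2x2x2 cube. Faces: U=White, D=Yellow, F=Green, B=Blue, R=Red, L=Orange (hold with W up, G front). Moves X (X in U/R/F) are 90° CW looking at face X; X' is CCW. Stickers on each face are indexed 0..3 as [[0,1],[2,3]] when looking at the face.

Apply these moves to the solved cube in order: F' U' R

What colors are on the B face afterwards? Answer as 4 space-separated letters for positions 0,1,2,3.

After move 1 (F'): F=GGGG U=WWRR R=YRYR D=OOYY L=OWOW
After move 2 (U'): U=WRWR F=OWGG R=GGYR B=YRBB L=BBOW
After move 3 (R): R=YGRG U=WWWG F=OOGY D=OBYY B=RRRB
Query: B face = RRRB

Answer: R R R B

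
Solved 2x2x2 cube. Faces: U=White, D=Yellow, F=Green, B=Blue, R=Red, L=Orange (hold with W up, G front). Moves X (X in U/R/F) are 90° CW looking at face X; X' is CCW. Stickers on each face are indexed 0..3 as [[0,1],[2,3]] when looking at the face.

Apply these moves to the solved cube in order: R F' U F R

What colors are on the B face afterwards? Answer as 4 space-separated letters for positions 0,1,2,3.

Answer: Y G W B

Derivation:
After move 1 (R): R=RRRR U=WGWG F=GYGY D=YBYB B=WBWB
After move 2 (F'): F=YYGG U=WGRR R=BRYR D=OOYB L=OGOW
After move 3 (U): U=RWRG F=BRGG R=WBYR B=OGWB L=YYOW
After move 4 (F): F=GBGR U=RWWY R=RBGR D=YWYB L=YOOO
After move 5 (R): R=GRRB U=RBWR F=GWGB D=YWYO B=YGWB
Query: B face = YGWB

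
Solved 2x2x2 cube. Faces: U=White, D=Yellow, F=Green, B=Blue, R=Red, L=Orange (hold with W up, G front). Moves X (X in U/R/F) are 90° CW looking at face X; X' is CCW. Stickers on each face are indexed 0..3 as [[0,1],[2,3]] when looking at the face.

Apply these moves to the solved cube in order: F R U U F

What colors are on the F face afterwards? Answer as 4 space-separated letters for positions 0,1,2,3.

Answer: G O Y B

Derivation:
After move 1 (F): F=GGGG U=WWOO R=WRWR D=RRYY L=OYOY
After move 2 (R): R=WWRR U=WGOG F=GRGY D=RBYB B=OBWB
After move 3 (U): U=OWGG F=WWGY R=OBRR B=OYWB L=GROY
After move 4 (U): U=GOGW F=OBGY R=OYRR B=GRWB L=WWOY
After move 5 (F): F=GOYB U=GOYW R=GYWR D=ROYB L=WROB
Query: F face = GOYB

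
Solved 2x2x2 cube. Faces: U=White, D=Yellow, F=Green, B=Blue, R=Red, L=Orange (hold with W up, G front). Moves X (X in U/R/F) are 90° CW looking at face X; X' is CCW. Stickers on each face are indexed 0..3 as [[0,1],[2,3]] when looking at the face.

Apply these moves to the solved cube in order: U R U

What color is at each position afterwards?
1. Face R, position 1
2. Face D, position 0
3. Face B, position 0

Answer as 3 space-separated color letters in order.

After move 1 (U): U=WWWW F=RRGG R=BBRR B=OOBB L=GGOO
After move 2 (R): R=RBRB U=WRWG F=RYGY D=YBYO B=WOWB
After move 3 (U): U=WWGR F=RBGY R=WORB B=GGWB L=RYOO
Query 1: R[1] = O
Query 2: D[0] = Y
Query 3: B[0] = G

Answer: O Y G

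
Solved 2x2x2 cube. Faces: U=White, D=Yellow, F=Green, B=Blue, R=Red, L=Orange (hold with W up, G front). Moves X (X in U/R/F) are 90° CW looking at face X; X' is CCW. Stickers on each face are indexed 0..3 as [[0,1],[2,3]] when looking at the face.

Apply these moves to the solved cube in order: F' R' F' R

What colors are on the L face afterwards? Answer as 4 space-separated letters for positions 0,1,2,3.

After move 1 (F'): F=GGGG U=WWRR R=YRYR D=OOYY L=OWOW
After move 2 (R'): R=RRYY U=WBRB F=GWGR D=OGYG B=YBOB
After move 3 (F'): F=WRGG U=WBRY R=GROY D=WWYG L=OBOR
After move 4 (R): R=OGYR U=WRRG F=WWGG D=WOYY B=YBBB
Query: L face = OBOR

Answer: O B O R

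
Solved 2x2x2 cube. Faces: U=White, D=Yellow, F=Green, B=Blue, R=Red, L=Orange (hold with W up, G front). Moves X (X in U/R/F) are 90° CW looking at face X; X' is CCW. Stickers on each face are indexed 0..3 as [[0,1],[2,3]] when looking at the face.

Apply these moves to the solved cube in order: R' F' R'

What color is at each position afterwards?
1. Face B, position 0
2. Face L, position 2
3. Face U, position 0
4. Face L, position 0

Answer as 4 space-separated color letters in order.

Answer: G O W O

Derivation:
After move 1 (R'): R=RRRR U=WBWB F=GWGW D=YGYG B=YBYB
After move 2 (F'): F=WWGG U=WBRR R=GRYR D=OOYG L=OBOW
After move 3 (R'): R=RRGY U=WYRY F=WBGR D=OWYG B=GBOB
Query 1: B[0] = G
Query 2: L[2] = O
Query 3: U[0] = W
Query 4: L[0] = O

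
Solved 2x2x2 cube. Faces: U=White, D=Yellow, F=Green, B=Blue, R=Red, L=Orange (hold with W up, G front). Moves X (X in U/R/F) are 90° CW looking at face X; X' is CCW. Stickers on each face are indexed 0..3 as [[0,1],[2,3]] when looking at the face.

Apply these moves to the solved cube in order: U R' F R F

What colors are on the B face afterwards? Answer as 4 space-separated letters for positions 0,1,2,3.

Answer: G O B B

Derivation:
After move 1 (U): U=WWWW F=RRGG R=BBRR B=OOBB L=GGOO
After move 2 (R'): R=BRBR U=WBWO F=RWGW D=YRYG B=YOYB
After move 3 (F): F=GRWW U=WBOG R=WROR D=BBYG L=GYOR
After move 4 (R): R=OWRR U=WROW F=GBWG D=BYYY B=GOBB
After move 5 (F): F=WGGB U=WRRY R=OWWR D=ROYY L=GBOY
Query: B face = GOBB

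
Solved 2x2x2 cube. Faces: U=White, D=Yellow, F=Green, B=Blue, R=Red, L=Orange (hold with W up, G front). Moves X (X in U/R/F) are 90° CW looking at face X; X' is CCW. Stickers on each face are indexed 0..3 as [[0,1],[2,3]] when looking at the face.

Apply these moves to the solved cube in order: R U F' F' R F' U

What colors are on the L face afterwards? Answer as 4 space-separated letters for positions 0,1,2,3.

After move 1 (R): R=RRRR U=WGWG F=GYGY D=YBYB B=WBWB
After move 2 (U): U=WWGG F=RRGY R=WBRR B=OOWB L=GYOO
After move 3 (F'): F=RYRG U=WWWR R=BBYR D=YOYB L=GGOG
After move 4 (F'): F=YGRR U=WWBY R=OBYR D=GGYB L=GROW
After move 5 (R): R=YORB U=WGBR F=YGRB D=GWYO B=YOWB
After move 6 (F'): F=GBYR U=WGYR R=WOGB D=RWYO L=GROB
After move 7 (U): U=YWRG F=WOYR R=YOGB B=GRWB L=GBOB
Query: L face = GBOB

Answer: G B O B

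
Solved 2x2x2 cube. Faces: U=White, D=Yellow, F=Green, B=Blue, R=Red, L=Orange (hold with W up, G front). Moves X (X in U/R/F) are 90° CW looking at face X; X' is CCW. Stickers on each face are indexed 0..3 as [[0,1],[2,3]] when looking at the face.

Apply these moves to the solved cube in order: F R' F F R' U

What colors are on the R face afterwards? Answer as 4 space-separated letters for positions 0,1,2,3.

After move 1 (F): F=GGGG U=WWOO R=WRWR D=RRYY L=OYOY
After move 2 (R'): R=RRWW U=WBOB F=GWGO D=RGYG B=YBRB
After move 3 (F): F=GGOW U=WBYY R=ORBW D=WRYG L=OROG
After move 4 (F): F=OGWG U=WBGR R=YRYW D=BOYG L=OWOR
After move 5 (R'): R=RWYY U=WRGY F=OBWR D=BGYG B=GBOB
After move 6 (U): U=GWYR F=RWWR R=GBYY B=OWOB L=OBOR
Query: R face = GBYY

Answer: G B Y Y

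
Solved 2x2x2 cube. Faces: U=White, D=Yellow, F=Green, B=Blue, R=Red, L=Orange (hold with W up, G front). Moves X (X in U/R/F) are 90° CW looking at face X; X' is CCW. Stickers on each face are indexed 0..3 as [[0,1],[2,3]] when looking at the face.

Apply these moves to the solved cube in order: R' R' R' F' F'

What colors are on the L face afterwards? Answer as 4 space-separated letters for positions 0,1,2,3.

Answer: O R O R

Derivation:
After move 1 (R'): R=RRRR U=WBWB F=GWGW D=YGYG B=YBYB
After move 2 (R'): R=RRRR U=WYWY F=GBGB D=YWYW B=GBGB
After move 3 (R'): R=RRRR U=WGWG F=GYGY D=YBYB B=WBWB
After move 4 (F'): F=YYGG U=WGRR R=BRYR D=OOYB L=OGOW
After move 5 (F'): F=YGYG U=WGBY R=OROR D=GWYB L=OROR
Query: L face = OROR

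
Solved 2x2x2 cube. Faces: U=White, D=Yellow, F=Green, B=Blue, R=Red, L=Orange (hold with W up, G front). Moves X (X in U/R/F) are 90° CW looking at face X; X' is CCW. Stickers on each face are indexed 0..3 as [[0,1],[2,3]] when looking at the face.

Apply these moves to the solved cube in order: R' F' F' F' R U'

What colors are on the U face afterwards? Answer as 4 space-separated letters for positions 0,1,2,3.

After move 1 (R'): R=RRRR U=WBWB F=GWGW D=YGYG B=YBYB
After move 2 (F'): F=WWGG U=WBRR R=GRYR D=OOYG L=OBOW
After move 3 (F'): F=WGWG U=WBGY R=OROR D=BWYG L=OROR
After move 4 (F'): F=GGWW U=WBOO R=WRBR D=RRYG L=OYOG
After move 5 (R): R=BWRR U=WGOW F=GRWG D=RYYY B=OBBB
After move 6 (U'): U=GWWO F=OYWG R=GRRR B=BWBB L=OBOG
Query: U face = GWWO

Answer: G W W O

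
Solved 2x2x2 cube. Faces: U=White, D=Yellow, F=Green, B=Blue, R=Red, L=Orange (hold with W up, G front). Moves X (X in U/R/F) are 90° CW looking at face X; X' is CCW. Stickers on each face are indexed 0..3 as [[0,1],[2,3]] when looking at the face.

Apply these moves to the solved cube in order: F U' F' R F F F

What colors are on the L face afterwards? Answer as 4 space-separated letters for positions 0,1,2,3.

After move 1 (F): F=GGGG U=WWOO R=WRWR D=RRYY L=OYOY
After move 2 (U'): U=WOWO F=OYGG R=GGWR B=WRBB L=BBOY
After move 3 (F'): F=YGOG U=WOGW R=RGRR D=BYYY L=BOOW
After move 4 (R): R=RRRG U=WGGG F=YYOY D=BBYW B=WROB
After move 5 (F): F=OYYY U=WGWO R=GRGG D=RRYW L=BBOB
After move 6 (F): F=YOYY U=WGBB R=WROG D=GGYW L=BROR
After move 7 (F): F=YYYO U=WGRR R=BRBG D=OWYW L=BGOG
Query: L face = BGOG

Answer: B G O G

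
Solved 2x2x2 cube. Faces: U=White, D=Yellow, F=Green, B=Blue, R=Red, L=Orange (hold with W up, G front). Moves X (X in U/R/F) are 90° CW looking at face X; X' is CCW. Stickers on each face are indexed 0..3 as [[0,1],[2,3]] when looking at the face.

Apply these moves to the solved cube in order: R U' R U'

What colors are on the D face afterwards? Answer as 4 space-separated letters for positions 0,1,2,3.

Answer: Y W Y R

Derivation:
After move 1 (R): R=RRRR U=WGWG F=GYGY D=YBYB B=WBWB
After move 2 (U'): U=GGWW F=OOGY R=GYRR B=RRWB L=WBOO
After move 3 (R): R=RGRY U=GOWY F=OBGB D=YWYR B=WRGB
After move 4 (U'): U=OYGW F=WBGB R=OBRY B=RGGB L=WROO
Query: D face = YWYR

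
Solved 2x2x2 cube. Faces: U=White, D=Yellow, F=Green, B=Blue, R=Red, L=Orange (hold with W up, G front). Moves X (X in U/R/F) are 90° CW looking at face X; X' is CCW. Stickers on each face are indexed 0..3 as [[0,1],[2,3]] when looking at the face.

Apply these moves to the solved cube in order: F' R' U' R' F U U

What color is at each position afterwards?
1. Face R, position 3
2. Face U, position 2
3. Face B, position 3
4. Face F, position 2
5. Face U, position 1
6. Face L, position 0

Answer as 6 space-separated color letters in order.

After move 1 (F'): F=GGGG U=WWRR R=YRYR D=OOYY L=OWOW
After move 2 (R'): R=RRYY U=WBRB F=GWGR D=OGYG B=YBOB
After move 3 (U'): U=BBWR F=OWGR R=GWYY B=RROB L=YBOW
After move 4 (R'): R=WYGY U=BOWR F=OBGR D=OWYR B=GRGB
After move 5 (F): F=GORB U=BOWB R=WYRY D=GWYR L=YOOW
After move 6 (U): U=WBBO F=WYRB R=GRRY B=YOGB L=GOOW
After move 7 (U): U=BWOB F=GRRB R=YORY B=GOGB L=WYOW
Query 1: R[3] = Y
Query 2: U[2] = O
Query 3: B[3] = B
Query 4: F[2] = R
Query 5: U[1] = W
Query 6: L[0] = W

Answer: Y O B R W W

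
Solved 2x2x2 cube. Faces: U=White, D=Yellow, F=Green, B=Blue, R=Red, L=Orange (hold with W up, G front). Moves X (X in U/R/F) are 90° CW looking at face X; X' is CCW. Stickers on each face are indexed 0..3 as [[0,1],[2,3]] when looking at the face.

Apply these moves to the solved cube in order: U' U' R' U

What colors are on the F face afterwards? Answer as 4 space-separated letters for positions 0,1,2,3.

Answer: O R G W

Derivation:
After move 1 (U'): U=WWWW F=OOGG R=GGRR B=RRBB L=BBOO
After move 2 (U'): U=WWWW F=BBGG R=OORR B=GGBB L=RROO
After move 3 (R'): R=OROR U=WBWG F=BWGW D=YBYG B=YGYB
After move 4 (U): U=WWGB F=ORGW R=YGOR B=RRYB L=BWOO
Query: F face = ORGW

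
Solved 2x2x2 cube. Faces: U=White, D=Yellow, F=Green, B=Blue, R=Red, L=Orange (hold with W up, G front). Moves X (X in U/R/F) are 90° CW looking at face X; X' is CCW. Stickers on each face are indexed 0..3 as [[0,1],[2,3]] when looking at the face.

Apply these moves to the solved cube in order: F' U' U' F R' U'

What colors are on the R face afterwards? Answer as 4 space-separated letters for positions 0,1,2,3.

Answer: G R W W

Derivation:
After move 1 (F'): F=GGGG U=WWRR R=YRYR D=OOYY L=OWOW
After move 2 (U'): U=WRWR F=OWGG R=GGYR B=YRBB L=BBOW
After move 3 (U'): U=RRWW F=BBGG R=OWYR B=GGBB L=YROW
After move 4 (F): F=GBGB U=RRWR R=WWWR D=YOYY L=YOOO
After move 5 (R'): R=WRWW U=RBWG F=GRGR D=YBYB B=YGOB
After move 6 (U'): U=BGRW F=YOGR R=GRWW B=WROB L=YGOO
Query: R face = GRWW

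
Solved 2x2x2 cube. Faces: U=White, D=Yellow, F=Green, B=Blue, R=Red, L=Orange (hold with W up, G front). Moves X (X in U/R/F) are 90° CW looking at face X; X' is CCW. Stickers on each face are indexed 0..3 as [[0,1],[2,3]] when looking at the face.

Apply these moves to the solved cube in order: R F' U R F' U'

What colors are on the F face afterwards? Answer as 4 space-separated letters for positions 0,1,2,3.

After move 1 (R): R=RRRR U=WGWG F=GYGY D=YBYB B=WBWB
After move 2 (F'): F=YYGG U=WGRR R=BRYR D=OOYB L=OGOW
After move 3 (U): U=RWRG F=BRGG R=WBYR B=OGWB L=YYOW
After move 4 (R): R=YWRB U=RRRG F=BOGB D=OWYO B=GGWB
After move 5 (F'): F=OBBG U=RRYR R=WWOB D=YWYO L=YGOR
After move 6 (U'): U=RRRY F=YGBG R=OBOB B=WWWB L=GGOR
Query: F face = YGBG

Answer: Y G B G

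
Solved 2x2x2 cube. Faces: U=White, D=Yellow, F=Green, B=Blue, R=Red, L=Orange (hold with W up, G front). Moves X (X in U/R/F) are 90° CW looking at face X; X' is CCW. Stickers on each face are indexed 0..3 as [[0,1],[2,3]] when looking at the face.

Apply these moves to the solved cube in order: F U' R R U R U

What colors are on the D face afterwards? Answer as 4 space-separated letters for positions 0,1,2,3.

Answer: R Y Y B

Derivation:
After move 1 (F): F=GGGG U=WWOO R=WRWR D=RRYY L=OYOY
After move 2 (U'): U=WOWO F=OYGG R=GGWR B=WRBB L=BBOY
After move 3 (R): R=WGRG U=WYWG F=ORGY D=RBYW B=OROB
After move 4 (R): R=RWGG U=WRWY F=OBGW D=ROYO B=GRYB
After move 5 (U): U=WWYR F=RWGW R=GRGG B=BBYB L=OBOY
After move 6 (R): R=GGGR U=WWYW F=ROGO D=RYYB B=RBWB
After move 7 (U): U=YWWW F=GGGO R=RBGR B=OBWB L=ROOY
Query: D face = RYYB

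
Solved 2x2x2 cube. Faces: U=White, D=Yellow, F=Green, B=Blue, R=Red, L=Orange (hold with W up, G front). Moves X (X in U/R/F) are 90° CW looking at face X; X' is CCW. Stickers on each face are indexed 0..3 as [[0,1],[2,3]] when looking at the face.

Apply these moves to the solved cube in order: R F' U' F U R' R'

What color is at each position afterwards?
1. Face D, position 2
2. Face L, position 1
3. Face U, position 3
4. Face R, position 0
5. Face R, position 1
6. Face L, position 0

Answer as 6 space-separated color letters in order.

Answer: Y O B R R G

Derivation:
After move 1 (R): R=RRRR U=WGWG F=GYGY D=YBYB B=WBWB
After move 2 (F'): F=YYGG U=WGRR R=BRYR D=OOYB L=OGOW
After move 3 (U'): U=GRWR F=OGGG R=YYYR B=BRWB L=WBOW
After move 4 (F): F=GOGG U=GRWB R=WYRR D=YYYB L=WOOO
After move 5 (U): U=WGBR F=WYGG R=BRRR B=WOWB L=GOOO
After move 6 (R'): R=RRBR U=WWBW F=WGGR D=YYYG B=BOYB
After move 7 (R'): R=RRRB U=WYBB F=WWGW D=YGYR B=GOYB
Query 1: D[2] = Y
Query 2: L[1] = O
Query 3: U[3] = B
Query 4: R[0] = R
Query 5: R[1] = R
Query 6: L[0] = G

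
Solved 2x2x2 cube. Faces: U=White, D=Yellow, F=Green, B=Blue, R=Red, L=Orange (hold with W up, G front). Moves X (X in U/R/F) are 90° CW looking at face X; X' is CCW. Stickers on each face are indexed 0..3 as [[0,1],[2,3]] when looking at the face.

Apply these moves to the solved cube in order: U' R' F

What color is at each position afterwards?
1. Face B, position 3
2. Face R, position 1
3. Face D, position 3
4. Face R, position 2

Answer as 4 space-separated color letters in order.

Answer: B R G R

Derivation:
After move 1 (U'): U=WWWW F=OOGG R=GGRR B=RRBB L=BBOO
After move 2 (R'): R=GRGR U=WBWR F=OWGW D=YOYG B=YRYB
After move 3 (F): F=GOWW U=WBOB R=WRRR D=GGYG L=BYOO
Query 1: B[3] = B
Query 2: R[1] = R
Query 3: D[3] = G
Query 4: R[2] = R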